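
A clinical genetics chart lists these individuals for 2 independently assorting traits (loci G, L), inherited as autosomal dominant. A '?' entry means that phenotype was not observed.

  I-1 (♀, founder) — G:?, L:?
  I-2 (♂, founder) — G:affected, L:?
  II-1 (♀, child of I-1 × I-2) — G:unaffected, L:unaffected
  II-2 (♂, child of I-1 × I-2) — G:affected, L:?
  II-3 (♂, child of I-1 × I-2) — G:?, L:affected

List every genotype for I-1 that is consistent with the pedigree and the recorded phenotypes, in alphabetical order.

G/I-1 ? ·: gg|Gg
G/I-2 aff ·: Gg
G/II-1 un I-1×I-2: gg
G/II-2 aff I-1×I-2: Gg|GG
G/II-3 ? I-1×I-2: gg|Gg|GG
⇒ G over [I-1,I-2,II-1,II-2,II-3]: 8 consistent
L/I-1 ? ·: ll|Ll
L/I-2 ? ·: ll|Ll
L/II-1 un I-1×I-2: ll
L/II-2 ? I-1×I-2: ll|Ll|LL
L/II-3 aff I-1×I-2: Ll|LL
⇒ L over [I-1,I-2,II-1,II-2,II-3]: 10 consistent

I-1 ∈ {Gg Ll, Gg ll, gg Ll, gg ll}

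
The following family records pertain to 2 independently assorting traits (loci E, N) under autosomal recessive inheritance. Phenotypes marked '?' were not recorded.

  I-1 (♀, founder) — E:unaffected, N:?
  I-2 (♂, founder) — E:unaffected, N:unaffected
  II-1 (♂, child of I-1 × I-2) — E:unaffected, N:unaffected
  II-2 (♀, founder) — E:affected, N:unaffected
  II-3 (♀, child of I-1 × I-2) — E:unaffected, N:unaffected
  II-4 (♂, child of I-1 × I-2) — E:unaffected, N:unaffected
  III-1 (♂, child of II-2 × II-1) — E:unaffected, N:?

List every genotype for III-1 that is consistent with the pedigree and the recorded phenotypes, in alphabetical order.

E/I-1 un ·: EE|Ee
E/I-2 un ·: EE|Ee
E/II-1 un I-1×I-2: EE|Ee
E/II-2 aff ·: ee
E/II-3 un I-1×I-2: EE|Ee
E/II-4 un I-1×I-2: EE|Ee
E/III-1 un II-2×II-1: Ee
⇒ E over [I-1,I-2,II-1,II-2,II-3,II-4,III-1]: 25 consistent
N/I-1 ? ·: NN|Nn|nn
N/I-2 un ·: NN|Nn
N/II-1 un I-1×I-2: NN|Nn
N/II-2 un ·: NN|Nn
N/II-3 un I-1×I-2: NN|Nn
N/II-4 un I-1×I-2: NN|Nn
N/III-1 ? II-2×II-1: NN|Nn|nn
⇒ N over [I-1,I-2,II-1,II-2,II-3,II-4,III-1]: 109 consistent

III-1 ∈ {Ee NN, Ee Nn, Ee nn}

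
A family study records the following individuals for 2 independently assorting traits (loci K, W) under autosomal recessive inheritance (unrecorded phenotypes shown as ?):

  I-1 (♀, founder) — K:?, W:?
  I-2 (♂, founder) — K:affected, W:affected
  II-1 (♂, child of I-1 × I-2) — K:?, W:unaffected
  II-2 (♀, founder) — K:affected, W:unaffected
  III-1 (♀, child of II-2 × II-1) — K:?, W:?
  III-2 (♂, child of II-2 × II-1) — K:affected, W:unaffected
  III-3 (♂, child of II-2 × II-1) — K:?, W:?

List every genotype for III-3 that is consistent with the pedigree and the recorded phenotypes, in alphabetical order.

K/I-1 ? ·: KK|Kk|kk
K/I-2 aff ·: kk
K/II-1 ? I-1×I-2: Kk|kk
K/II-2 aff ·: kk
K/III-1 ? II-2×II-1: Kk|kk
K/III-2 aff II-2×II-1: kk
K/III-3 ? II-2×II-1: Kk|kk
⇒ K over [I-1,I-2,II-1,II-2,III-1,III-2,III-3]: 10 consistent
W/I-1 ? ·: WW|Ww
W/I-2 aff ·: ww
W/II-1 un I-1×I-2: Ww
W/II-2 un ·: WW|Ww
W/III-1 ? II-2×II-1: WW|Ww|ww
W/III-2 un II-2×II-1: WW|Ww
W/III-3 ? II-2×II-1: WW|Ww|ww
⇒ W over [I-1,I-2,II-1,II-2,III-1,III-2,III-3]: 52 consistent

III-3 ∈ {Kk WW, Kk Ww, Kk ww, kk WW, kk Ww, kk ww}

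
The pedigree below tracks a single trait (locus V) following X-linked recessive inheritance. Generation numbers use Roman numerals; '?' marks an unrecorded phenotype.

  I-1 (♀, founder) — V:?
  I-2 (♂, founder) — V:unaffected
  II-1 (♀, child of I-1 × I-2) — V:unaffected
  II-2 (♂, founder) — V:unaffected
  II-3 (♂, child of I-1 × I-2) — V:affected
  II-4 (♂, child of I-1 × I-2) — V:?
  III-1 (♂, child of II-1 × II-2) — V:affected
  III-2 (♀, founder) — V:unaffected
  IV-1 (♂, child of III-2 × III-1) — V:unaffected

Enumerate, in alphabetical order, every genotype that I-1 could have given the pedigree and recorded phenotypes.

I-1 ∈ {X^VX^v, X^vX^v}

V/I-1 ? ·: X^VX^v|X^vX^v
V/I-2 un ·: X^VY
V/II-1 un I-1×I-2: X^VX^v
V/II-2 un ·: X^VY
V/II-3 aff I-1×I-2: X^vY
V/II-4 ? I-1×I-2: X^VY|X^vY
V/III-1 aff II-1×II-2: X^vY
V/III-2 un ·: X^VX^V|X^VX^v
V/IV-1 un III-2×III-1: X^VY
⇒ V over [I-1,I-2,II-1,II-2,II-3,II-4,III-1,III-2,IV-1]: 6 consistent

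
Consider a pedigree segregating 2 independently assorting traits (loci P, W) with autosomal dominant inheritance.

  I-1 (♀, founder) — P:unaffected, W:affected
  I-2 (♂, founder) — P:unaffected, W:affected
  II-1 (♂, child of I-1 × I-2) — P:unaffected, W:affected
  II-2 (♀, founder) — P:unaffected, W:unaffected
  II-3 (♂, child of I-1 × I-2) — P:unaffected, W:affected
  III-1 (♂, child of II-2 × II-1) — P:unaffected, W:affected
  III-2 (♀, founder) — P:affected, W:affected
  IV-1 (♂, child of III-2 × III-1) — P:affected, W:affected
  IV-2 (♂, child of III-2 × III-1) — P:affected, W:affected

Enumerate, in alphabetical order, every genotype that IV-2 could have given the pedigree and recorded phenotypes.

P/I-1 un ·: pp
P/I-2 un ·: pp
P/II-1 un I-1×I-2: pp
P/II-2 un ·: pp
P/II-3 un I-1×I-2: pp
P/III-1 un II-2×II-1: pp
P/III-2 aff ·: Pp|PP
P/IV-1 aff III-2×III-1: Pp
P/IV-2 aff III-2×III-1: Pp
⇒ P over [I-1,I-2,II-1,II-2,II-3,III-1,III-2,IV-1,IV-2]: 2 consistent
W/I-1 aff ·: Ww|WW
W/I-2 aff ·: Ww|WW
W/II-1 aff I-1×I-2: Ww|WW
W/II-2 un ·: ww
W/II-3 aff I-1×I-2: Ww|WW
W/III-1 aff II-2×II-1: Ww
W/III-2 aff ·: Ww|WW
W/IV-1 aff III-2×III-1: Ww|WW
W/IV-2 aff III-2×III-1: Ww|WW
⇒ W over [I-1,I-2,II-1,II-2,II-3,III-1,III-2,IV-1,IV-2]: 104 consistent

IV-2 ∈ {Pp WW, Pp Ww}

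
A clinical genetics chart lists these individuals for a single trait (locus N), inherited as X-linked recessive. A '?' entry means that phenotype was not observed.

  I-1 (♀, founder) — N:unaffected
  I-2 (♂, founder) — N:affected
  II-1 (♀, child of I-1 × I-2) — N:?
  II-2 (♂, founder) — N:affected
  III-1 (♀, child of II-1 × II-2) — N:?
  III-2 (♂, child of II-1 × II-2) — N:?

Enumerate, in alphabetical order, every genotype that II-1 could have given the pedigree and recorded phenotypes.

N/I-1 un ·: X^NX^N|X^NX^n
N/I-2 aff ·: X^nY
N/II-1 ? I-1×I-2: X^NX^n|X^nX^n
N/II-2 aff ·: X^nY
N/III-1 ? II-1×II-2: X^NX^n|X^nX^n
N/III-2 ? II-1×II-2: X^NY|X^nY
⇒ N over [I-1,I-2,II-1,II-2,III-1,III-2]: 9 consistent

II-1 ∈ {X^NX^n, X^nX^n}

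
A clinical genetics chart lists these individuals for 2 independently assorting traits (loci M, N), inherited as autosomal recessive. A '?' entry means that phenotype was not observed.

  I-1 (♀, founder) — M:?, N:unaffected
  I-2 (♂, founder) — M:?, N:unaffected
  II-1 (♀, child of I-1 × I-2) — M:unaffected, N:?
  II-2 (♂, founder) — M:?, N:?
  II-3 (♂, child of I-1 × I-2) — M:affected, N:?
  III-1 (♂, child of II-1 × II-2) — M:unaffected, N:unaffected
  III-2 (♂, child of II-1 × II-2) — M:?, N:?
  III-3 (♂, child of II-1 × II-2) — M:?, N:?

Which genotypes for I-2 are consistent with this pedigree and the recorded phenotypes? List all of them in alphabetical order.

M/I-1 ? ·: Mm|mm
M/I-2 ? ·: Mm|mm
M/II-1 un I-1×I-2: MM|Mm
M/II-2 ? ·: MM|Mm|mm
M/II-3 aff I-1×I-2: mm
M/III-1 un II-1×II-2: MM|Mm
M/III-2 ? II-1×II-2: MM|Mm|mm
M/III-3 ? II-1×II-2: MM|Mm|mm
⇒ M over [I-1,I-2,II-1,II-2,II-3,III-1,III-2,III-3]: 100 consistent
N/I-1 un ·: NN|Nn
N/I-2 un ·: NN|Nn
N/II-1 ? I-1×I-2: NN|Nn|nn
N/II-2 ? ·: NN|Nn|nn
N/II-3 ? I-1×I-2: NN|Nn|nn
N/III-1 un II-1×II-2: NN|Nn
N/III-2 ? II-1×II-2: NN|Nn|nn
N/III-3 ? II-1×II-2: NN|Nn|nn
⇒ N over [I-1,I-2,II-1,II-2,II-3,III-1,III-2,III-3]: 305 consistent

I-2 ∈ {Mm NN, Mm Nn, mm NN, mm Nn}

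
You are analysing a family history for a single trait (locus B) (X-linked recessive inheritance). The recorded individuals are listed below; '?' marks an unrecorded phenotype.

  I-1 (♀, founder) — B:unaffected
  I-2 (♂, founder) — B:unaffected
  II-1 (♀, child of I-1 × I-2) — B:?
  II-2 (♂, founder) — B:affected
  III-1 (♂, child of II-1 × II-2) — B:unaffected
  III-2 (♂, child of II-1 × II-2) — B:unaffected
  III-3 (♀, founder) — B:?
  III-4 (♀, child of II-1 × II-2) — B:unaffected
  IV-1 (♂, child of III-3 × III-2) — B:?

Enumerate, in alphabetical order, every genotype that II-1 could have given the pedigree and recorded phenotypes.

II-1 ∈ {X^BX^B, X^BX^b}

B/I-1 un ·: X^BX^B|X^BX^b
B/I-2 un ·: X^BY
B/II-1 ? I-1×I-2: X^BX^B|X^BX^b
B/II-2 aff ·: X^bY
B/III-1 un II-1×II-2: X^BY
B/III-2 un II-1×II-2: X^BY
B/III-3 ? ·: X^BX^B|X^BX^b|X^bX^b
B/III-4 un II-1×II-2: X^BX^b
B/IV-1 ? III-3×III-2: X^BY|X^bY
⇒ B over [I-1,I-2,II-1,II-2,III-1,III-2,III-3,III-4,IV-1]: 12 consistent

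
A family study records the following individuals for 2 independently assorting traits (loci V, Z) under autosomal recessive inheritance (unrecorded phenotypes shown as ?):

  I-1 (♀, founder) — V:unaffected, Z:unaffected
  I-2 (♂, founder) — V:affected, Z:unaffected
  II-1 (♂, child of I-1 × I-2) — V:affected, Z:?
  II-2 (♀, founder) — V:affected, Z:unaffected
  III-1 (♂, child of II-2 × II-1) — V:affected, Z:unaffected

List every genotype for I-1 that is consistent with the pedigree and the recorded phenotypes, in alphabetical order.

V/I-1 un ·: Vv
V/I-2 aff ·: vv
V/II-1 aff I-1×I-2: vv
V/II-2 aff ·: vv
V/III-1 aff II-2×II-1: vv
⇒ V over [I-1,I-2,II-1,II-2,III-1]: 1 consistent
Z/I-1 un ·: ZZ|Zz
Z/I-2 un ·: ZZ|Zz
Z/II-1 ? I-1×I-2: ZZ|Zz|zz
Z/II-2 un ·: ZZ|Zz
Z/III-1 un II-2×II-1: ZZ|Zz
⇒ Z over [I-1,I-2,II-1,II-2,III-1]: 26 consistent

I-1 ∈ {Vv ZZ, Vv Zz}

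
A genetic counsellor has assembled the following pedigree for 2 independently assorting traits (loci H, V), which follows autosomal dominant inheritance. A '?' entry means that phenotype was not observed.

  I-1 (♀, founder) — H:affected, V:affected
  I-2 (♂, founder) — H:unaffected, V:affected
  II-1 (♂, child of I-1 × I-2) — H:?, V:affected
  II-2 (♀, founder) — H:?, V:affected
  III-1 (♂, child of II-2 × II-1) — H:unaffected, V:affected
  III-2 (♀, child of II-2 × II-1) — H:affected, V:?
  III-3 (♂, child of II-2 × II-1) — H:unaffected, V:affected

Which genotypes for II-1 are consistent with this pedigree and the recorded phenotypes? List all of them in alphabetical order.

II-1 ∈ {Hh VV, Hh Vv, hh VV, hh Vv}

H/I-1 aff ·: Hh|HH
H/I-2 un ·: hh
H/II-1 ? I-1×I-2: hh|Hh
H/II-2 ? ·: hh|Hh
H/III-1 un II-2×II-1: hh
H/III-2 aff II-2×II-1: Hh|HH
H/III-3 un II-2×II-1: hh
⇒ H over [I-1,I-2,II-1,II-2,III-1,III-2,III-3]: 7 consistent
V/I-1 aff ·: Vv|VV
V/I-2 aff ·: Vv|VV
V/II-1 aff I-1×I-2: Vv|VV
V/II-2 aff ·: Vv|VV
V/III-1 aff II-2×II-1: Vv|VV
V/III-2 ? II-2×II-1: vv|Vv|VV
V/III-3 aff II-2×II-1: Vv|VV
⇒ V over [I-1,I-2,II-1,II-2,III-1,III-2,III-3]: 96 consistent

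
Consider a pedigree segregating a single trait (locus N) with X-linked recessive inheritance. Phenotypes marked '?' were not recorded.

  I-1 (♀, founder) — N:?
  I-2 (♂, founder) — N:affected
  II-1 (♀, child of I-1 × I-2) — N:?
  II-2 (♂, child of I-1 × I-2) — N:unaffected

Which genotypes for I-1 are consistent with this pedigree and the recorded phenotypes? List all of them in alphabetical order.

N/I-1 ? ·: X^NX^N|X^NX^n
N/I-2 aff ·: X^nY
N/II-1 ? I-1×I-2: X^NX^n|X^nX^n
N/II-2 un I-1×I-2: X^NY
⇒ N over [I-1,I-2,II-1,II-2]: 3 consistent

I-1 ∈ {X^NX^N, X^NX^n}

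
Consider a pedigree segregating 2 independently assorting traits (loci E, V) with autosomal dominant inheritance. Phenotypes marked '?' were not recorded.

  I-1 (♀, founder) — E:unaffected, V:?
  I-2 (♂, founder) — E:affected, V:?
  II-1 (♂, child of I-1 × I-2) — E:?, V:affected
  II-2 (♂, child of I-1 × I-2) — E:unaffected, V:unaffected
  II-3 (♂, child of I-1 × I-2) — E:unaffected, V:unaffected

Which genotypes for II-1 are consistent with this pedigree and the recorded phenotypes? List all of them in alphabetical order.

E/I-1 un ·: ee
E/I-2 aff ·: Ee
E/II-1 ? I-1×I-2: ee|Ee
E/II-2 un I-1×I-2: ee
E/II-3 un I-1×I-2: ee
⇒ E over [I-1,I-2,II-1,II-2,II-3]: 2 consistent
V/I-1 ? ·: vv|Vv
V/I-2 ? ·: vv|Vv
V/II-1 aff I-1×I-2: Vv|VV
V/II-2 un I-1×I-2: vv
V/II-3 un I-1×I-2: vv
⇒ V over [I-1,I-2,II-1,II-2,II-3]: 4 consistent

II-1 ∈ {Ee VV, Ee Vv, ee VV, ee Vv}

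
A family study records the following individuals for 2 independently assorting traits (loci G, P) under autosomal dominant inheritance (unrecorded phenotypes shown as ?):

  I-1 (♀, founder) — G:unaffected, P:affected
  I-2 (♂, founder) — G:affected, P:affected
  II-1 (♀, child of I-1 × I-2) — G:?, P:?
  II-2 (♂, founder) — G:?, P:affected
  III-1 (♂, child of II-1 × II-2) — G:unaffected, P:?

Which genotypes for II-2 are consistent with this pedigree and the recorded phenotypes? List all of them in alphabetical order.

G/I-1 un ·: gg
G/I-2 aff ·: Gg|GG
G/II-1 ? I-1×I-2: gg|Gg
G/II-2 ? ·: gg|Gg
G/III-1 un II-1×II-2: gg
⇒ G over [I-1,I-2,II-1,II-2,III-1]: 6 consistent
P/I-1 aff ·: Pp|PP
P/I-2 aff ·: Pp|PP
P/II-1 ? I-1×I-2: pp|Pp|PP
P/II-2 aff ·: Pp|PP
P/III-1 ? II-1×II-2: pp|Pp|PP
⇒ P over [I-1,I-2,II-1,II-2,III-1]: 30 consistent

II-2 ∈ {Gg PP, Gg Pp, gg PP, gg Pp}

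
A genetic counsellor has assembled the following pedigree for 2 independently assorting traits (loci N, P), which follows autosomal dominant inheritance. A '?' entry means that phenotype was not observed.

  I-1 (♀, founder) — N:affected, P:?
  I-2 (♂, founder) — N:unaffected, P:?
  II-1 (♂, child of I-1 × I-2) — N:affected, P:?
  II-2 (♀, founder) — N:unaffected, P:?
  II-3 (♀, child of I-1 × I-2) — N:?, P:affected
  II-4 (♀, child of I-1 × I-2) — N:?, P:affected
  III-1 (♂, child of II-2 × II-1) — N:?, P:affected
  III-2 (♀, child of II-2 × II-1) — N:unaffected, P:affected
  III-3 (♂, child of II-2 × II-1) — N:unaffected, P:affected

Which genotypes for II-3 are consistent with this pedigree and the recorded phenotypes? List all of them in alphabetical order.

N/I-1 aff ·: Nn|NN
N/I-2 un ·: nn
N/II-1 aff I-1×I-2: Nn
N/II-2 un ·: nn
N/II-3 ? I-1×I-2: nn|Nn
N/II-4 ? I-1×I-2: nn|Nn
N/III-1 ? II-2×II-1: nn|Nn
N/III-2 un II-2×II-1: nn
N/III-3 un II-2×II-1: nn
⇒ N over [I-1,I-2,II-1,II-2,II-3,II-4,III-1,III-2,III-3]: 10 consistent
P/I-1 ? ·: pp|Pp|PP
P/I-2 ? ·: pp|Pp|PP
P/II-1 ? I-1×I-2: pp|Pp|PP
P/II-2 ? ·: pp|Pp|PP
P/II-3 aff I-1×I-2: Pp|PP
P/II-4 aff I-1×I-2: Pp|PP
P/III-1 aff II-2×II-1: Pp|PP
P/III-2 aff II-2×II-1: Pp|PP
P/III-3 aff II-2×II-1: Pp|PP
⇒ P over [I-1,I-2,II-1,II-2,II-3,II-4,III-1,III-2,III-3]: 414 consistent

II-3 ∈ {Nn PP, Nn Pp, nn PP, nn Pp}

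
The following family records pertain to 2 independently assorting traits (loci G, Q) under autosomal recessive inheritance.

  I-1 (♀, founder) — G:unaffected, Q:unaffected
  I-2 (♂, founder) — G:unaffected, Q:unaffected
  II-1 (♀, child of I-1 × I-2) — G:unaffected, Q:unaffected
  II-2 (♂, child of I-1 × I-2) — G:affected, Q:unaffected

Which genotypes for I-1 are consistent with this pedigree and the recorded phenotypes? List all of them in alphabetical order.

I-1 ∈ {Gg QQ, Gg Qq}

G/I-1 un ·: Gg
G/I-2 un ·: Gg
G/II-1 un I-1×I-2: GG|Gg
G/II-2 aff I-1×I-2: gg
⇒ G over [I-1,I-2,II-1,II-2]: 2 consistent
Q/I-1 un ·: QQ|Qq
Q/I-2 un ·: QQ|Qq
Q/II-1 un I-1×I-2: QQ|Qq
Q/II-2 un I-1×I-2: QQ|Qq
⇒ Q over [I-1,I-2,II-1,II-2]: 13 consistent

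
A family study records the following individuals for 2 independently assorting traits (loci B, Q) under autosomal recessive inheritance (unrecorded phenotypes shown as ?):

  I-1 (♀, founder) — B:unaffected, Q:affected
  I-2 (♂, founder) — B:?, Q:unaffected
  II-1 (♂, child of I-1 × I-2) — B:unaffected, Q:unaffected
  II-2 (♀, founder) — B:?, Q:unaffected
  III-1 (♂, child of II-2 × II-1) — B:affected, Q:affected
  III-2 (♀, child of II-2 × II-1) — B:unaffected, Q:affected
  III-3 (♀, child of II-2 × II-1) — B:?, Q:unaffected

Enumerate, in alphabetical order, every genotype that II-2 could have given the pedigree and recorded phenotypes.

B/I-1 un ·: BB|Bb
B/I-2 ? ·: BB|Bb|bb
B/II-1 un I-1×I-2: Bb
B/II-2 ? ·: Bb|bb
B/III-1 aff II-2×II-1: bb
B/III-2 un II-2×II-1: BB|Bb
B/III-3 ? II-2×II-1: BB|Bb|bb
⇒ B over [I-1,I-2,II-1,II-2,III-1,III-2,III-3]: 40 consistent
Q/I-1 aff ·: qq
Q/I-2 un ·: QQ|Qq
Q/II-1 un I-1×I-2: Qq
Q/II-2 un ·: Qq
Q/III-1 aff II-2×II-1: qq
Q/III-2 aff II-2×II-1: qq
Q/III-3 un II-2×II-1: QQ|Qq
⇒ Q over [I-1,I-2,II-1,II-2,III-1,III-2,III-3]: 4 consistent

II-2 ∈ {Bb Qq, bb Qq}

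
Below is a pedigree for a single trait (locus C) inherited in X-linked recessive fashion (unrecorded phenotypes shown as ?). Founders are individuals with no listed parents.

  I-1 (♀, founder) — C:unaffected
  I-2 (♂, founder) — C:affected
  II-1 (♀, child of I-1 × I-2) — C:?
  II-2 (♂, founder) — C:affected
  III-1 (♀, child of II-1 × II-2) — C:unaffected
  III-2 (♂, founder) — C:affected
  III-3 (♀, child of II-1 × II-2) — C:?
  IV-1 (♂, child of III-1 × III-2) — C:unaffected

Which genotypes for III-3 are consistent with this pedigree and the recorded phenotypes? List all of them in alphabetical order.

III-3 ∈ {X^CX^c, X^cX^c}

C/I-1 un ·: X^CX^C|X^CX^c
C/I-2 aff ·: X^cY
C/II-1 ? I-1×I-2: X^CX^c
C/II-2 aff ·: X^cY
C/III-1 un II-1×II-2: X^CX^c
C/III-2 aff ·: X^cY
C/III-3 ? II-1×II-2: X^CX^c|X^cX^c
C/IV-1 un III-1×III-2: X^CY
⇒ C over [I-1,I-2,II-1,II-2,III-1,III-2,III-3,IV-1]: 4 consistent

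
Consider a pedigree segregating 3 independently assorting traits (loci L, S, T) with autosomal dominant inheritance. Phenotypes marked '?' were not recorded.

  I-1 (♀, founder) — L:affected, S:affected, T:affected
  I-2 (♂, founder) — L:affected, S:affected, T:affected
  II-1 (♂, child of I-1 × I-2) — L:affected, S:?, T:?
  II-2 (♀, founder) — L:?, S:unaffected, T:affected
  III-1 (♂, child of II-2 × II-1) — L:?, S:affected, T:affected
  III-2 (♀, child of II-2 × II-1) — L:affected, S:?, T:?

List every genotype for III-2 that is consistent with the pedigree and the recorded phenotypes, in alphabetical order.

III-2 ∈ {LL Ss TT, LL Ss Tt, LL Ss tt, LL ss TT, LL ss Tt, LL ss tt, Ll Ss TT, Ll Ss Tt, Ll Ss tt, Ll ss TT, Ll ss Tt, Ll ss tt}

L/I-1 aff ·: Ll|LL
L/I-2 aff ·: Ll|LL
L/II-1 aff I-1×I-2: Ll|LL
L/II-2 ? ·: ll|Ll|LL
L/III-1 ? II-2×II-1: ll|Ll|LL
L/III-2 aff II-2×II-1: Ll|LL
⇒ L over [I-1,I-2,II-1,II-2,III-1,III-2]: 60 consistent
S/I-1 aff ·: Ss|SS
S/I-2 aff ·: Ss|SS
S/II-1 ? I-1×I-2: Ss|SS
S/II-2 un ·: ss
S/III-1 aff II-2×II-1: Ss
S/III-2 ? II-2×II-1: ss|Ss
⇒ S over [I-1,I-2,II-1,II-2,III-1,III-2]: 10 consistent
T/I-1 aff ·: Tt|TT
T/I-2 aff ·: Tt|TT
T/II-1 ? I-1×I-2: tt|Tt|TT
T/II-2 aff ·: Tt|TT
T/III-1 aff II-2×II-1: Tt|TT
T/III-2 ? II-2×II-1: tt|Tt|TT
⇒ T over [I-1,I-2,II-1,II-2,III-1,III-2]: 53 consistent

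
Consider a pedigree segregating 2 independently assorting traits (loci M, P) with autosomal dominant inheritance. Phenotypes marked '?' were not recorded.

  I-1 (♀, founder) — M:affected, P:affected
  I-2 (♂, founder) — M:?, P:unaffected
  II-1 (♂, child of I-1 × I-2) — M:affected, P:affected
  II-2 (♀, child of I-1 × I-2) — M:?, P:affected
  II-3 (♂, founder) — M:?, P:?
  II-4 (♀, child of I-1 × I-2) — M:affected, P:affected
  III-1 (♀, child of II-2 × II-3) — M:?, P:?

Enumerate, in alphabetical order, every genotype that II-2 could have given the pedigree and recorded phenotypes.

II-2 ∈ {MM Pp, Mm Pp, mm Pp}

M/I-1 aff ·: Mm|MM
M/I-2 ? ·: mm|Mm|MM
M/II-1 aff I-1×I-2: Mm|MM
M/II-2 ? I-1×I-2: mm|Mm|MM
M/II-3 ? ·: mm|Mm|MM
M/II-4 aff I-1×I-2: Mm|MM
M/III-1 ? II-2×II-3: mm|Mm|MM
⇒ M over [I-1,I-2,II-1,II-2,II-3,II-4,III-1]: 170 consistent
P/I-1 aff ·: Pp|PP
P/I-2 un ·: pp
P/II-1 aff I-1×I-2: Pp
P/II-2 aff I-1×I-2: Pp
P/II-3 ? ·: pp|Pp|PP
P/II-4 aff I-1×I-2: Pp
P/III-1 ? II-2×II-3: pp|Pp|PP
⇒ P over [I-1,I-2,II-1,II-2,II-3,II-4,III-1]: 14 consistent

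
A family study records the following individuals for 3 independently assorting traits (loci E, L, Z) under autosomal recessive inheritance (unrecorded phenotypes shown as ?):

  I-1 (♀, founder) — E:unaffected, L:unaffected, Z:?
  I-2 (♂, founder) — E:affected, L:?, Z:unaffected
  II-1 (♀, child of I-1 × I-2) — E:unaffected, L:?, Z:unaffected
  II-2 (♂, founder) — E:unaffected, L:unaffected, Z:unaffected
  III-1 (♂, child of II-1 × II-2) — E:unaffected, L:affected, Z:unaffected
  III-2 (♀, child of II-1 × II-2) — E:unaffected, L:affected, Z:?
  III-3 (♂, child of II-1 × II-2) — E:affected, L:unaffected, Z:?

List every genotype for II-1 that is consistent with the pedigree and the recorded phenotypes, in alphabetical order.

E/I-1 un ·: EE|Ee
E/I-2 aff ·: ee
E/II-1 un I-1×I-2: Ee
E/II-2 un ·: Ee
E/III-1 un II-1×II-2: EE|Ee
E/III-2 un II-1×II-2: EE|Ee
E/III-3 aff II-1×II-2: ee
⇒ E over [I-1,I-2,II-1,II-2,III-1,III-2,III-3]: 8 consistent
L/I-1 un ·: LL|Ll
L/I-2 ? ·: LL|Ll|ll
L/II-1 ? I-1×I-2: Ll|ll
L/II-2 un ·: Ll
L/III-1 aff II-1×II-2: ll
L/III-2 aff II-1×II-2: ll
L/III-3 un II-1×II-2: LL|Ll
⇒ L over [I-1,I-2,II-1,II-2,III-1,III-2,III-3]: 12 consistent
Z/I-1 ? ·: ZZ|Zz|zz
Z/I-2 un ·: ZZ|Zz
Z/II-1 un I-1×I-2: ZZ|Zz
Z/II-2 un ·: ZZ|Zz
Z/III-1 un II-1×II-2: ZZ|Zz
Z/III-2 ? II-1×II-2: ZZ|Zz|zz
Z/III-3 ? II-1×II-2: ZZ|Zz|zz
⇒ Z over [I-1,I-2,II-1,II-2,III-1,III-2,III-3]: 166 consistent

II-1 ∈ {Ee Ll ZZ, Ee Ll Zz, Ee ll ZZ, Ee ll Zz}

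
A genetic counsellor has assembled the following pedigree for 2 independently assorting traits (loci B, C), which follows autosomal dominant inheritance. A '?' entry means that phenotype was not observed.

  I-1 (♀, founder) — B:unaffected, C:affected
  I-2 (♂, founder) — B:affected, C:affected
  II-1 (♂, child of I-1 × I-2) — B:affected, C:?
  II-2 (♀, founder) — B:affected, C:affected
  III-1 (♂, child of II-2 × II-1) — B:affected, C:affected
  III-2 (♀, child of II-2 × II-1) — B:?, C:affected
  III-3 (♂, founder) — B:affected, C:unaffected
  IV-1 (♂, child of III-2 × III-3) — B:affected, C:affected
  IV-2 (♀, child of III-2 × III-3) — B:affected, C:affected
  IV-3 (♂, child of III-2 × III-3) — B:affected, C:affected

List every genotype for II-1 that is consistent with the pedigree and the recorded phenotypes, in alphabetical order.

II-1 ∈ {Bb CC, Bb Cc, Bb cc}

B/I-1 un ·: bb
B/I-2 aff ·: Bb|BB
B/II-1 aff I-1×I-2: Bb
B/II-2 aff ·: Bb|BB
B/III-1 aff II-2×II-1: Bb|BB
B/III-2 ? II-2×II-1: bb|Bb|BB
B/III-3 aff ·: Bb|BB
B/IV-1 aff III-2×III-3: Bb|BB
B/IV-2 aff III-2×III-3: Bb|BB
B/IV-3 aff III-2×III-3: Bb|BB
⇒ B over [I-1,I-2,II-1,II-2,III-1,III-2,III-3,IV-1,IV-2,IV-3]: 208 consistent
C/I-1 aff ·: Cc|CC
C/I-2 aff ·: Cc|CC
C/II-1 ? I-1×I-2: cc|Cc|CC
C/II-2 aff ·: Cc|CC
C/III-1 aff II-2×II-1: Cc|CC
C/III-2 aff II-2×II-1: Cc|CC
C/III-3 un ·: cc
C/IV-1 aff III-2×III-3: Cc
C/IV-2 aff III-2×III-3: Cc
C/IV-3 aff III-2×III-3: Cc
⇒ C over [I-1,I-2,II-1,II-2,III-1,III-2,III-3,IV-1,IV-2,IV-3]: 46 consistent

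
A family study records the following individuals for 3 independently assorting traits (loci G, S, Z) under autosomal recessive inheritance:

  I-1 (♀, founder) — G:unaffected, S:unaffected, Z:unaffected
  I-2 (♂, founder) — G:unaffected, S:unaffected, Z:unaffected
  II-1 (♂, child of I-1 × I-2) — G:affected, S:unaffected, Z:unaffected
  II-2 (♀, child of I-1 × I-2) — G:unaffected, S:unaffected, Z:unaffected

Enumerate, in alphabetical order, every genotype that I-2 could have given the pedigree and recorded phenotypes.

I-2 ∈ {Gg SS ZZ, Gg SS Zz, Gg Ss ZZ, Gg Ss Zz}

G/I-1 un ·: Gg
G/I-2 un ·: Gg
G/II-1 aff I-1×I-2: gg
G/II-2 un I-1×I-2: GG|Gg
⇒ G over [I-1,I-2,II-1,II-2]: 2 consistent
S/I-1 un ·: SS|Ss
S/I-2 un ·: SS|Ss
S/II-1 un I-1×I-2: SS|Ss
S/II-2 un I-1×I-2: SS|Ss
⇒ S over [I-1,I-2,II-1,II-2]: 13 consistent
Z/I-1 un ·: ZZ|Zz
Z/I-2 un ·: ZZ|Zz
Z/II-1 un I-1×I-2: ZZ|Zz
Z/II-2 un I-1×I-2: ZZ|Zz
⇒ Z over [I-1,I-2,II-1,II-2]: 13 consistent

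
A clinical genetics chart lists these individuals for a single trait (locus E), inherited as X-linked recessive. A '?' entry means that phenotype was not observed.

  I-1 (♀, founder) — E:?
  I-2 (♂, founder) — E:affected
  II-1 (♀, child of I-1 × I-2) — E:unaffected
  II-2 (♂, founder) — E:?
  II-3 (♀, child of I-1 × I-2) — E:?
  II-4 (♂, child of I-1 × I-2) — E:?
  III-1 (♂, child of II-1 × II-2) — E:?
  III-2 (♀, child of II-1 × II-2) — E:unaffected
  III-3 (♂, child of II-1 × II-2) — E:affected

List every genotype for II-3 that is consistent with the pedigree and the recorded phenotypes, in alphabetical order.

E/I-1 ? ·: X^EX^E|X^EX^e
E/I-2 aff ·: X^eY
E/II-1 un I-1×I-2: X^EX^e
E/II-2 ? ·: X^EY|X^eY
E/II-3 ? I-1×I-2: X^EX^e|X^eX^e
E/II-4 ? I-1×I-2: X^EY|X^eY
E/III-1 ? II-1×II-2: X^EY|X^eY
E/III-2 un II-1×II-2: X^EX^E|X^EX^e
E/III-3 aff II-1×II-2: X^eY
⇒ E over [I-1,I-2,II-1,II-2,II-3,II-4,III-1,III-2,III-3]: 30 consistent

II-3 ∈ {X^EX^e, X^eX^e}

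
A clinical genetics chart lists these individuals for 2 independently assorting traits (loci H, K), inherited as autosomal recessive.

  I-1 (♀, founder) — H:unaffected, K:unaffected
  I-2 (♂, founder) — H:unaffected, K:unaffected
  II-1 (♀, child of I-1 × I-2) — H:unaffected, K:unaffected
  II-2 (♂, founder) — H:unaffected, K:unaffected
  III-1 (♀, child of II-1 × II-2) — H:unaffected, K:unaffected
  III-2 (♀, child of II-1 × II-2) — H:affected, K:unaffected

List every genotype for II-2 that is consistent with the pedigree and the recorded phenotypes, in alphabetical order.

H/I-1 un ·: HH|Hh
H/I-2 un ·: HH|Hh
H/II-1 un I-1×I-2: Hh
H/II-2 un ·: Hh
H/III-1 un II-1×II-2: HH|Hh
H/III-2 aff II-1×II-2: hh
⇒ H over [I-1,I-2,II-1,II-2,III-1,III-2]: 6 consistent
K/I-1 un ·: KK|Kk
K/I-2 un ·: KK|Kk
K/II-1 un I-1×I-2: KK|Kk
K/II-2 un ·: KK|Kk
K/III-1 un II-1×II-2: KK|Kk
K/III-2 un II-1×II-2: KK|Kk
⇒ K over [I-1,I-2,II-1,II-2,III-1,III-2]: 44 consistent

II-2 ∈ {Hh KK, Hh Kk}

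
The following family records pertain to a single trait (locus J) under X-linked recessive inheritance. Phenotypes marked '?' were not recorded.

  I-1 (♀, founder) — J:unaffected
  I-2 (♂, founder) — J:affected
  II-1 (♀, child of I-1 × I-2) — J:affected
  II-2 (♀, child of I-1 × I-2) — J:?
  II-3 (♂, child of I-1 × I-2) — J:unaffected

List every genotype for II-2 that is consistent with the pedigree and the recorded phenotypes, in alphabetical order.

J/I-1 un ·: X^JX^j
J/I-2 aff ·: X^jY
J/II-1 aff I-1×I-2: X^jX^j
J/II-2 ? I-1×I-2: X^JX^j|X^jX^j
J/II-3 un I-1×I-2: X^JY
⇒ J over [I-1,I-2,II-1,II-2,II-3]: 2 consistent

II-2 ∈ {X^JX^j, X^jX^j}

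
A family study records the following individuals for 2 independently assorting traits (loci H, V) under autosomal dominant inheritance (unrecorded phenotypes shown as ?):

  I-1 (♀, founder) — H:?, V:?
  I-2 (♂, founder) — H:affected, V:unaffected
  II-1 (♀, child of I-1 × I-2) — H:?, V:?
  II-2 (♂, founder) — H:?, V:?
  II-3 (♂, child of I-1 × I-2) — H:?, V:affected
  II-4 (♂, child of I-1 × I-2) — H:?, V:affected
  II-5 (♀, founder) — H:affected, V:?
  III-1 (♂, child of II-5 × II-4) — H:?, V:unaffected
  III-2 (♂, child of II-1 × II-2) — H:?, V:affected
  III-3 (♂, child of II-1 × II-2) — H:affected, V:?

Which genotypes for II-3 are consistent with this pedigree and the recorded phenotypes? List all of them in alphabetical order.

II-3 ∈ {HH Vv, Hh Vv, hh Vv}

H/I-1 ? ·: hh|Hh|HH
H/I-2 aff ·: Hh|HH
H/II-1 ? I-1×I-2: hh|Hh|HH
H/II-2 ? ·: hh|Hh|HH
H/II-3 ? I-1×I-2: hh|Hh|HH
H/II-4 ? I-1×I-2: hh|Hh|HH
H/II-5 aff ·: Hh|HH
H/III-1 ? II-5×II-4: hh|Hh|HH
H/III-2 ? II-1×II-2: hh|Hh|HH
H/III-3 aff II-1×II-2: Hh|HH
⇒ H over [I-1,I-2,II-1,II-2,II-3,II-4,II-5,III-1,III-2,III-3]: 1587 consistent
V/I-1 ? ·: Vv|VV
V/I-2 un ·: vv
V/II-1 ? I-1×I-2: vv|Vv
V/II-2 ? ·: vv|Vv|VV
V/II-3 aff I-1×I-2: Vv
V/II-4 aff I-1×I-2: Vv
V/II-5 ? ·: vv|Vv
V/III-1 un II-5×II-4: vv
V/III-2 aff II-1×II-2: Vv|VV
V/III-3 ? II-1×II-2: vv|Vv|VV
⇒ V over [I-1,I-2,II-1,II-2,II-3,II-4,II-5,III-1,III-2,III-3]: 54 consistent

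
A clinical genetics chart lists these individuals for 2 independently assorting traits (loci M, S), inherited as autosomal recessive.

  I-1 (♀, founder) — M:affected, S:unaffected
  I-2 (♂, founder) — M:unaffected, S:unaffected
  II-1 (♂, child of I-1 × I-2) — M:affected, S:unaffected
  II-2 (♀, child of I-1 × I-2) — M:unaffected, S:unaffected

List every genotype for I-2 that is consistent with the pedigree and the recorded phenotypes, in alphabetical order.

I-2 ∈ {Mm SS, Mm Ss}

M/I-1 aff ·: mm
M/I-2 un ·: Mm
M/II-1 aff I-1×I-2: mm
M/II-2 un I-1×I-2: Mm
⇒ M over [I-1,I-2,II-1,II-2]: 1 consistent
S/I-1 un ·: SS|Ss
S/I-2 un ·: SS|Ss
S/II-1 un I-1×I-2: SS|Ss
S/II-2 un I-1×I-2: SS|Ss
⇒ S over [I-1,I-2,II-1,II-2]: 13 consistent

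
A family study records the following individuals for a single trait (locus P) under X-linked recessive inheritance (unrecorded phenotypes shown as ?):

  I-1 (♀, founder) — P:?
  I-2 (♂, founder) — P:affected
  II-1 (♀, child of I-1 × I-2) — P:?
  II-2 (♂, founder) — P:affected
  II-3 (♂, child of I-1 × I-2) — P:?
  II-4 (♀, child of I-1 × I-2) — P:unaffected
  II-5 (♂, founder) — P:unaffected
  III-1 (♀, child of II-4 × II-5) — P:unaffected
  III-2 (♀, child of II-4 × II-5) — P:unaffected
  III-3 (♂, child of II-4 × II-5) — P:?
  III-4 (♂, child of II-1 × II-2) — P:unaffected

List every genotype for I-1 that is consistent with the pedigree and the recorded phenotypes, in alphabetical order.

I-1 ∈ {X^PX^P, X^PX^p}

P/I-1 ? ·: X^PX^P|X^PX^p
P/I-2 aff ·: X^pY
P/II-1 ? I-1×I-2: X^PX^p
P/II-2 aff ·: X^pY
P/II-3 ? I-1×I-2: X^PY|X^pY
P/II-4 un I-1×I-2: X^PX^p
P/II-5 un ·: X^PY
P/III-1 un II-4×II-5: X^PX^P|X^PX^p
P/III-2 un II-4×II-5: X^PX^P|X^PX^p
P/III-3 ? II-4×II-5: X^PY|X^pY
P/III-4 un II-1×II-2: X^PY
⇒ P over [I-1,I-2,II-1,II-2,II-3,II-4,II-5,III-1,III-2,III-3,III-4]: 24 consistent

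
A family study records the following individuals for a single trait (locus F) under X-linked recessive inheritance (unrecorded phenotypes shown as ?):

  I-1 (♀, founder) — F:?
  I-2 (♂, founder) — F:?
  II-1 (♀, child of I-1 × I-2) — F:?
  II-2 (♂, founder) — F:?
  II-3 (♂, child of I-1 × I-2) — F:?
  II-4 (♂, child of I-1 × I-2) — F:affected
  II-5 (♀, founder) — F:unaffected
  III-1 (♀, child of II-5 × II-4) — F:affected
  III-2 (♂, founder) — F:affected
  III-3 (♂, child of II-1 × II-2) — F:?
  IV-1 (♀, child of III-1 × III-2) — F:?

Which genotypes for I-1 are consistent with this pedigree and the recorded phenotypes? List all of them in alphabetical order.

I-1 ∈ {X^FX^f, X^fX^f}

F/I-1 ? ·: X^FX^f|X^fX^f
F/I-2 ? ·: X^FY|X^fY
F/II-1 ? I-1×I-2: X^FX^F|X^FX^f|X^fX^f
F/II-2 ? ·: X^FY|X^fY
F/II-3 ? I-1×I-2: X^FY|X^fY
F/II-4 aff I-1×I-2: X^fY
F/II-5 un ·: X^FX^f
F/III-1 aff II-5×II-4: X^fX^f
F/III-2 aff ·: X^fY
F/III-3 ? II-1×II-2: X^FY|X^fY
F/IV-1 ? III-1×III-2: X^fX^f
⇒ F over [I-1,I-2,II-1,II-2,II-3,II-4,II-5,III-1,III-2,III-3,IV-1]: 30 consistent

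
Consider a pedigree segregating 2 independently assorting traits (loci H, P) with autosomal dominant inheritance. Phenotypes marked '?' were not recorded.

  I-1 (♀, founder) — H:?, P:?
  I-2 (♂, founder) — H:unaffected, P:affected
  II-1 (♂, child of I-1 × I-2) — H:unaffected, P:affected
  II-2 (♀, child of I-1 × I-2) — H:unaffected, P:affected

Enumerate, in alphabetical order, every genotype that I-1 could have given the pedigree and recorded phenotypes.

I-1 ∈ {Hh PP, Hh Pp, Hh pp, hh PP, hh Pp, hh pp}

H/I-1 ? ·: hh|Hh
H/I-2 un ·: hh
H/II-1 un I-1×I-2: hh
H/II-2 un I-1×I-2: hh
⇒ H over [I-1,I-2,II-1,II-2]: 2 consistent
P/I-1 ? ·: pp|Pp|PP
P/I-2 aff ·: Pp|PP
P/II-1 aff I-1×I-2: Pp|PP
P/II-2 aff I-1×I-2: Pp|PP
⇒ P over [I-1,I-2,II-1,II-2]: 15 consistent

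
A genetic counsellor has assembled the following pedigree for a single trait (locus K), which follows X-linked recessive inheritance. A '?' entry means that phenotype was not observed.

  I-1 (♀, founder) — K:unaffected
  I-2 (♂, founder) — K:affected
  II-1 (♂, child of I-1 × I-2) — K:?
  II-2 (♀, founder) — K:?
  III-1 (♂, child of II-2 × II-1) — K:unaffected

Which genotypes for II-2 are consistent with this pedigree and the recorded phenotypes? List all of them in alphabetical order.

K/I-1 un ·: X^KX^K|X^KX^k
K/I-2 aff ·: X^kY
K/II-1 ? I-1×I-2: X^KY|X^kY
K/II-2 ? ·: X^KX^K|X^KX^k
K/III-1 un II-2×II-1: X^KY
⇒ K over [I-1,I-2,II-1,II-2,III-1]: 6 consistent

II-2 ∈ {X^KX^K, X^KX^k}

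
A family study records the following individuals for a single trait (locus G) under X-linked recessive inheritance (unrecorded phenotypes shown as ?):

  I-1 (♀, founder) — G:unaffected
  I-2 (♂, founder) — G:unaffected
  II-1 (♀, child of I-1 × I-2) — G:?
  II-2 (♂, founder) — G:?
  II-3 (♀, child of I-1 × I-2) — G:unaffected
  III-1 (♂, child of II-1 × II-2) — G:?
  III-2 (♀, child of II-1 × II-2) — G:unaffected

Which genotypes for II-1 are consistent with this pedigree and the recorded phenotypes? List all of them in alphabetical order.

II-1 ∈ {X^GX^G, X^GX^g}

G/I-1 un ·: X^GX^G|X^GX^g
G/I-2 un ·: X^GY
G/II-1 ? I-1×I-2: X^GX^G|X^GX^g
G/II-2 ? ·: X^GY|X^gY
G/II-3 un I-1×I-2: X^GX^G|X^GX^g
G/III-1 ? II-1×II-2: X^GY|X^gY
G/III-2 un II-1×II-2: X^GX^G|X^GX^g
⇒ G over [I-1,I-2,II-1,II-2,II-3,III-1,III-2]: 18 consistent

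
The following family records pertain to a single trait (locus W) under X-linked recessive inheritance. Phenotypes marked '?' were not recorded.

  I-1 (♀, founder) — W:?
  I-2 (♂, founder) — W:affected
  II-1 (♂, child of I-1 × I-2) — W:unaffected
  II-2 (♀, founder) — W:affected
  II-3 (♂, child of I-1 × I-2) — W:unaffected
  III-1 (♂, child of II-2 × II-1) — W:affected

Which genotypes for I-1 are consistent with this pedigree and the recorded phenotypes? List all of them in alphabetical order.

W/I-1 ? ·: X^WX^W|X^WX^w
W/I-2 aff ·: X^wY
W/II-1 un I-1×I-2: X^WY
W/II-2 aff ·: X^wX^w
W/II-3 un I-1×I-2: X^WY
W/III-1 aff II-2×II-1: X^wY
⇒ W over [I-1,I-2,II-1,II-2,II-3,III-1]: 2 consistent

I-1 ∈ {X^WX^W, X^WX^w}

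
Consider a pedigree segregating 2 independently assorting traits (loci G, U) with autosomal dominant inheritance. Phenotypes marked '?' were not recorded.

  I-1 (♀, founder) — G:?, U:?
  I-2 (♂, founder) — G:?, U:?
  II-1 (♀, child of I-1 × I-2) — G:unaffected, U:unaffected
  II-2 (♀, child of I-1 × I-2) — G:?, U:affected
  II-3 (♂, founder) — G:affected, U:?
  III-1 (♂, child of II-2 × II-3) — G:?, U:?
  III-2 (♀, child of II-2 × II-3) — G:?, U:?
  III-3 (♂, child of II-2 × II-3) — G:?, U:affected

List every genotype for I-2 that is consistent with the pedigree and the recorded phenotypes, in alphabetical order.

I-2 ∈ {Gg Uu, Gg uu, gg Uu, gg uu}

G/I-1 ? ·: gg|Gg
G/I-2 ? ·: gg|Gg
G/II-1 un I-1×I-2: gg
G/II-2 ? I-1×I-2: gg|Gg|GG
G/II-3 aff ·: Gg|GG
G/III-1 ? II-2×II-3: gg|Gg|GG
G/III-2 ? II-2×II-3: gg|Gg|GG
G/III-3 ? II-2×II-3: gg|Gg|GG
⇒ G over [I-1,I-2,II-1,II-2,II-3,III-1,III-2,III-3]: 150 consistent
U/I-1 ? ·: uu|Uu
U/I-2 ? ·: uu|Uu
U/II-1 un I-1×I-2: uu
U/II-2 aff I-1×I-2: Uu|UU
U/II-3 ? ·: uu|Uu|UU
U/III-1 ? II-2×II-3: uu|Uu|UU
U/III-2 ? II-2×II-3: uu|Uu|UU
U/III-3 aff II-2×II-3: Uu|UU
⇒ U over [I-1,I-2,II-1,II-2,II-3,III-1,III-2,III-3]: 100 consistent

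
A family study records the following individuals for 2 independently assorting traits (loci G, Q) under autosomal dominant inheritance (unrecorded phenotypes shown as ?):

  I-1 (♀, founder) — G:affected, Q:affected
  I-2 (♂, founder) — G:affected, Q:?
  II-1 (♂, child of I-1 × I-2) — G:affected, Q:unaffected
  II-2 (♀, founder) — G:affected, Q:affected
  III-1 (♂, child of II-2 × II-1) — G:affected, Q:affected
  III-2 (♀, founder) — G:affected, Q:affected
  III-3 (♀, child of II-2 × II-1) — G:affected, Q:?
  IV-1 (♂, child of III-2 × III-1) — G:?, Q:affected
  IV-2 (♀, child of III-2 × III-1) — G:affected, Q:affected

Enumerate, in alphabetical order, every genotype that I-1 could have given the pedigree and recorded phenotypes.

G/I-1 aff ·: Gg|GG
G/I-2 aff ·: Gg|GG
G/II-1 aff I-1×I-2: Gg|GG
G/II-2 aff ·: Gg|GG
G/III-1 aff II-2×II-1: Gg|GG
G/III-2 aff ·: Gg|GG
G/III-3 aff II-2×II-1: Gg|GG
G/IV-1 ? III-2×III-1: gg|Gg|GG
G/IV-2 aff III-2×III-1: Gg|GG
⇒ G over [I-1,I-2,II-1,II-2,III-1,III-2,III-3,IV-1,IV-2]: 320 consistent
Q/I-1 aff ·: Qq
Q/I-2 ? ·: qq|Qq
Q/II-1 un I-1×I-2: qq
Q/II-2 aff ·: Qq|QQ
Q/III-1 aff II-2×II-1: Qq
Q/III-2 aff ·: Qq|QQ
Q/III-3 ? II-2×II-1: qq|Qq
Q/IV-1 aff III-2×III-1: Qq|QQ
Q/IV-2 aff III-2×III-1: Qq|QQ
⇒ Q over [I-1,I-2,II-1,II-2,III-1,III-2,III-3,IV-1,IV-2]: 48 consistent

I-1 ∈ {GG Qq, Gg Qq}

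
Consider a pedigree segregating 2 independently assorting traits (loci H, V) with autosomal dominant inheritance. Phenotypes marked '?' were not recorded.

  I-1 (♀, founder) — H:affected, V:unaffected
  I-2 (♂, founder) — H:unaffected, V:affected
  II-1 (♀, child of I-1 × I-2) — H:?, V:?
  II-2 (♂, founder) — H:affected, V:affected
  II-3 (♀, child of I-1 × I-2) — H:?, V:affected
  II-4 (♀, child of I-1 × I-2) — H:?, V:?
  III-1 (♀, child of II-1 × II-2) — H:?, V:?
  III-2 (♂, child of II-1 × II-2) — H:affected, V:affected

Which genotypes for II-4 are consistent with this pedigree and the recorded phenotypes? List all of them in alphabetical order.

II-4 ∈ {Hh Vv, Hh vv, hh Vv, hh vv}

H/I-1 aff ·: Hh|HH
H/I-2 un ·: hh
H/II-1 ? I-1×I-2: hh|Hh
H/II-2 aff ·: Hh|HH
H/II-3 ? I-1×I-2: hh|Hh
H/II-4 ? I-1×I-2: hh|Hh
H/III-1 ? II-1×II-2: hh|Hh|HH
H/III-2 aff II-1×II-2: Hh|HH
⇒ H over [I-1,I-2,II-1,II-2,II-3,II-4,III-1,III-2]: 62 consistent
V/I-1 un ·: vv
V/I-2 aff ·: Vv|VV
V/II-1 ? I-1×I-2: vv|Vv
V/II-2 aff ·: Vv|VV
V/II-3 aff I-1×I-2: Vv
V/II-4 ? I-1×I-2: vv|Vv
V/III-1 ? II-1×II-2: vv|Vv|VV
V/III-2 aff II-1×II-2: Vv|VV
⇒ V over [I-1,I-2,II-1,II-2,II-3,II-4,III-1,III-2]: 36 consistent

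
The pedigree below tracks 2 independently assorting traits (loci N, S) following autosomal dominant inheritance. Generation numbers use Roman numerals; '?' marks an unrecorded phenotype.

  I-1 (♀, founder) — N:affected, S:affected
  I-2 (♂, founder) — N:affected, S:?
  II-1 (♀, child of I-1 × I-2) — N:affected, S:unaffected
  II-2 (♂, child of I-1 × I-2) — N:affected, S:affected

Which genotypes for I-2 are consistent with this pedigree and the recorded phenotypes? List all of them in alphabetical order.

N/I-1 aff ·: Nn|NN
N/I-2 aff ·: Nn|NN
N/II-1 aff I-1×I-2: Nn|NN
N/II-2 aff I-1×I-2: Nn|NN
⇒ N over [I-1,I-2,II-1,II-2]: 13 consistent
S/I-1 aff ·: Ss
S/I-2 ? ·: ss|Ss
S/II-1 un I-1×I-2: ss
S/II-2 aff I-1×I-2: Ss|SS
⇒ S over [I-1,I-2,II-1,II-2]: 3 consistent

I-2 ∈ {NN Ss, NN ss, Nn Ss, Nn ss}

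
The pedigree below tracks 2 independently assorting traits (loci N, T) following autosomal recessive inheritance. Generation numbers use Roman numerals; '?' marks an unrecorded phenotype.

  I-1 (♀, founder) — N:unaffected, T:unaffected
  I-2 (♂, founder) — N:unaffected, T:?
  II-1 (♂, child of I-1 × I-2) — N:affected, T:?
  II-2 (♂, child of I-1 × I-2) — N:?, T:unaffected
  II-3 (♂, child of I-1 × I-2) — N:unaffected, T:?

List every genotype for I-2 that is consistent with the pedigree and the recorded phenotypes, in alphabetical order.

I-2 ∈ {Nn TT, Nn Tt, Nn tt}

N/I-1 un ·: Nn
N/I-2 un ·: Nn
N/II-1 aff I-1×I-2: nn
N/II-2 ? I-1×I-2: NN|Nn|nn
N/II-3 un I-1×I-2: NN|Nn
⇒ N over [I-1,I-2,II-1,II-2,II-3]: 6 consistent
T/I-1 un ·: TT|Tt
T/I-2 ? ·: TT|Tt|tt
T/II-1 ? I-1×I-2: TT|Tt|tt
T/II-2 un I-1×I-2: TT|Tt
T/II-3 ? I-1×I-2: TT|Tt|tt
⇒ T over [I-1,I-2,II-1,II-2,II-3]: 40 consistent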